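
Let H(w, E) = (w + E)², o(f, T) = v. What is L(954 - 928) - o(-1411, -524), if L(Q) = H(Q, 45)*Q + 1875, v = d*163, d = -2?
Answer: 133267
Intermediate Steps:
v = -326 (v = -2*163 = -326)
o(f, T) = -326
H(w, E) = (E + w)²
L(Q) = 1875 + Q*(45 + Q)² (L(Q) = (45 + Q)²*Q + 1875 = Q*(45 + Q)² + 1875 = 1875 + Q*(45 + Q)²)
L(954 - 928) - o(-1411, -524) = (1875 + (954 - 928)*(45 + (954 - 928))²) - 1*(-326) = (1875 + 26*(45 + 26)²) + 326 = (1875 + 26*71²) + 326 = (1875 + 26*5041) + 326 = (1875 + 131066) + 326 = 132941 + 326 = 133267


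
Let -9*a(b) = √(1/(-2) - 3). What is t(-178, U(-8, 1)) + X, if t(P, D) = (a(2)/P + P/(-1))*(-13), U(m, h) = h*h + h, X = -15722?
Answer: -18036 - 13*I*√14/3204 ≈ -18036.0 - 0.015182*I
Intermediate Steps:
U(m, h) = h + h² (U(m, h) = h² + h = h + h²)
a(b) = -I*√14/18 (a(b) = -√(1/(-2) - 3)/9 = -√(-½ - 3)/9 = -I*√14/18)
t(P, D) = 13*P + 13*I*√14/(18*P) (t(P, D) = ((-I*√14/18)/P + P/(-1))*(-13) = (-I*√14/(18*P) + P*(-1))*(-13) = (-I*√14/(18*P) - P)*(-13) = (-P - I*√14/(18*P))*(-13) = 13*P + 13*I*√14/(18*P))
t(-178, U(-8, 1)) + X = (13*(-178) + (13/18)*I*√14/(-178)) - 15722 = (-2314 + (13/18)*I*√14*(-1/178)) - 15722 = (-2314 - 13*I*√14/3204) - 15722 = -18036 - 13*I*√14/3204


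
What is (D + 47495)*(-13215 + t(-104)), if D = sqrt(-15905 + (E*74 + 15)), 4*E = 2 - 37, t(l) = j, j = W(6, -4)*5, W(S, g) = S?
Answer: -626221575 - 1384425*I*sqrt(6)/2 ≈ -6.2622e+8 - 1.6956e+6*I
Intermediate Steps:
j = 30 (j = 6*5 = 30)
t(l) = 30
E = -35/4 (E = (2 - 37)/4 = (1/4)*(-35) = -35/4 ≈ -8.7500)
D = 105*I*sqrt(6)/2 (D = sqrt(-15905 + (-35/4*74 + 15)) = sqrt(-15905 + (-1295/2 + 15)) = sqrt(-15905 - 1265/2) = sqrt(-33075/2) = 105*I*sqrt(6)/2 ≈ 128.6*I)
(D + 47495)*(-13215 + t(-104)) = (105*I*sqrt(6)/2 + 47495)*(-13215 + 30) = (47495 + 105*I*sqrt(6)/2)*(-13185) = -626221575 - 1384425*I*sqrt(6)/2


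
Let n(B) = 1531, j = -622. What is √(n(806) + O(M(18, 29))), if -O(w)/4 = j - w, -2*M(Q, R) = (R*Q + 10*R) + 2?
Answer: √2391 ≈ 48.898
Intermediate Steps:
M(Q, R) = -1 - 5*R - Q*R/2 (M(Q, R) = -((R*Q + 10*R) + 2)/2 = -((Q*R + 10*R) + 2)/2 = -((10*R + Q*R) + 2)/2 = -(2 + 10*R + Q*R)/2 = -1 - 5*R - Q*R/2)
O(w) = 2488 + 4*w (O(w) = -4*(-622 - w) = 2488 + 4*w)
√(n(806) + O(M(18, 29))) = √(1531 + (2488 + 4*(-1 - 5*29 - ½*18*29))) = √(1531 + (2488 + 4*(-1 - 145 - 261))) = √(1531 + (2488 + 4*(-407))) = √(1531 + (2488 - 1628)) = √(1531 + 860) = √2391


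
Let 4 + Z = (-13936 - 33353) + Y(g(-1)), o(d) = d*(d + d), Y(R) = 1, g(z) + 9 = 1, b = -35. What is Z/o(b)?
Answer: -3378/175 ≈ -19.303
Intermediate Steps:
g(z) = -8 (g(z) = -9 + 1 = -8)
o(d) = 2*d**2 (o(d) = d*(2*d) = 2*d**2)
Z = -47292 (Z = -4 + ((-13936 - 33353) + 1) = -4 + (-47289 + 1) = -4 - 47288 = -47292)
Z/o(b) = -47292/(2*(-35)**2) = -47292/(2*1225) = -47292/2450 = -47292*1/2450 = -3378/175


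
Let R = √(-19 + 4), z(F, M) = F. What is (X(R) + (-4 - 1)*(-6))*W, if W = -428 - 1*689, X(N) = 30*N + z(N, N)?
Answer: -33510 - 34627*I*√15 ≈ -33510.0 - 1.3411e+5*I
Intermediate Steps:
R = I*√15 (R = √(-15) = I*√15 ≈ 3.873*I)
X(N) = 31*N (X(N) = 30*N + N = 31*N)
W = -1117 (W = -428 - 689 = -1117)
(X(R) + (-4 - 1)*(-6))*W = (31*(I*√15) + (-4 - 1)*(-6))*(-1117) = (31*I*√15 - 5*(-6))*(-1117) = (31*I*√15 + 30)*(-1117) = (30 + 31*I*√15)*(-1117) = -33510 - 34627*I*√15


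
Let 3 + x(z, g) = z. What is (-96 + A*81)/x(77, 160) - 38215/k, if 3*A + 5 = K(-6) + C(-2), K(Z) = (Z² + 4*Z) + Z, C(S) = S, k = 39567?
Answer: -7694651/2927958 ≈ -2.6280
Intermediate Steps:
x(z, g) = -3 + z
K(Z) = Z² + 5*Z
A = -⅓ (A = -5/3 + (-6*(5 - 6) - 2)/3 = -5/3 + (-6*(-1) - 2)/3 = -5/3 + (6 - 2)/3 = -5/3 + (⅓)*4 = -5/3 + 4/3 = -⅓ ≈ -0.33333)
(-96 + A*81)/x(77, 160) - 38215/k = (-96 - ⅓*81)/(-3 + 77) - 38215/39567 = (-96 - 27)/74 - 38215*1/39567 = -123*1/74 - 38215/39567 = -123/74 - 38215/39567 = -7694651/2927958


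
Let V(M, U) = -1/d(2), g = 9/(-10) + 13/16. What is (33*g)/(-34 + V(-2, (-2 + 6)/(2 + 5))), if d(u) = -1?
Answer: 7/80 ≈ 0.087500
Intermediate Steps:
g = -7/80 (g = 9*(-1/10) + 13*(1/16) = -9/10 + 13/16 = -7/80 ≈ -0.087500)
V(M, U) = 1 (V(M, U) = -1/(-1) = -1*(-1) = 1)
(33*g)/(-34 + V(-2, (-2 + 6)/(2 + 5))) = (33*(-7/80))/(-34 + 1) = -231/80/(-33) = -231/80*(-1/33) = 7/80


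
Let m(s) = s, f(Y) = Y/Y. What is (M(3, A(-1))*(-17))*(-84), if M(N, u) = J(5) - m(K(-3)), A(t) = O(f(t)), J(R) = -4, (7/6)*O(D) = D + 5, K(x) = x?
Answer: -1428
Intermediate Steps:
f(Y) = 1
O(D) = 30/7 + 6*D/7 (O(D) = 6*(D + 5)/7 = 6*(5 + D)/7 = 30/7 + 6*D/7)
A(t) = 36/7 (A(t) = 30/7 + (6/7)*1 = 30/7 + 6/7 = 36/7)
M(N, u) = -1 (M(N, u) = -4 - 1*(-3) = -4 + 3 = -1)
(M(3, A(-1))*(-17))*(-84) = -1*(-17)*(-84) = 17*(-84) = -1428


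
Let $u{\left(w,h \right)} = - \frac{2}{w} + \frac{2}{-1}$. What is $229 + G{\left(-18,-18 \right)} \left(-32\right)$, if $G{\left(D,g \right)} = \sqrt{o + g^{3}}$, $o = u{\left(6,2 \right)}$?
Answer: $229 - \frac{32 i \sqrt{52509}}{3} \approx 229.0 - 2444.3 i$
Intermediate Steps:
$u{\left(w,h \right)} = -2 - \frac{2}{w}$ ($u{\left(w,h \right)} = - \frac{2}{w} + 2 \left(-1\right) = - \frac{2}{w} - 2 = -2 - \frac{2}{w}$)
$o = - \frac{7}{3}$ ($o = -2 - \frac{2}{6} = -2 - \frac{1}{3} = - \frac{7}{3} \approx -2.3333$)
$G{\left(D,g \right)} = \sqrt{- \frac{7}{3} + g^{3}}$
$229 + G{\left(-18,-18 \right)} \left(-32\right) = 229 + \frac{\sqrt{-21 + 9 \left(-18\right)^{3}}}{3} \left(-32\right) = 229 + \frac{\sqrt{-21 + 9 \left(-5832\right)}}{3} \left(-32\right) = 229 + \frac{\sqrt{-21 - 52488}}{3} \left(-32\right) = 229 + \frac{\sqrt{-52509}}{3} \left(-32\right) = 229 + \frac{i \sqrt{52509}}{3} \left(-32\right) = 229 - \frac{32 i \sqrt{52509}}{3}$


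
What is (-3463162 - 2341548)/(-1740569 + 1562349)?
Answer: 580471/17822 ≈ 32.570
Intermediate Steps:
(-3463162 - 2341548)/(-1740569 + 1562349) = -5804710/(-178220) = -5804710*(-1/178220) = 580471/17822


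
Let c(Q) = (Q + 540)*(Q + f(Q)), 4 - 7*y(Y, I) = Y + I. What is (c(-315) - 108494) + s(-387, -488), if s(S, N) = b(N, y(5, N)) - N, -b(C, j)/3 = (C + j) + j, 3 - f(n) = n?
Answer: -743991/7 ≈ -1.0628e+5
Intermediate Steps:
y(Y, I) = 4/7 - I/7 - Y/7 (y(Y, I) = 4/7 - (Y + I)/7 = 4/7 - (I + Y)/7 = 4/7 + (-I/7 - Y/7) = 4/7 - I/7 - Y/7)
f(n) = 3 - n
b(C, j) = -6*j - 3*C (b(C, j) = -3*((C + j) + j) = -3*(C + 2*j) = -6*j - 3*C)
s(S, N) = 6/7 - 22*N/7 (s(S, N) = (-6*(4/7 - N/7 - ⅐*5) - 3*N) - N = (-6*(4/7 - N/7 - 5/7) - 3*N) - N = (-6*(-⅐ - N/7) - 3*N) - N = ((6/7 + 6*N/7) - 3*N) - N = (6/7 - 15*N/7) - N = 6/7 - 22*N/7)
c(Q) = 1620 + 3*Q (c(Q) = (Q + 540)*(Q + (3 - Q)) = (540 + Q)*3 = 1620 + 3*Q)
(c(-315) - 108494) + s(-387, -488) = ((1620 + 3*(-315)) - 108494) + (6/7 - 22/7*(-488)) = ((1620 - 945) - 108494) + (6/7 + 10736/7) = (675 - 108494) + 10742/7 = -107819 + 10742/7 = -743991/7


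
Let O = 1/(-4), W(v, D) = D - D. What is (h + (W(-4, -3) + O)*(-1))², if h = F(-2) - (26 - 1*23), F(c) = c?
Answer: 361/16 ≈ 22.563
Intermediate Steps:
W(v, D) = 0
O = -¼ ≈ -0.25000
h = -5 (h = -2 - (26 - 1*23) = -2 - (26 - 23) = -2 - 1*3 = -2 - 3 = -5)
(h + (W(-4, -3) + O)*(-1))² = (-5 + (0 - ¼)*(-1))² = (-5 - ¼*(-1))² = (-5 + ¼)² = (-19/4)² = 361/16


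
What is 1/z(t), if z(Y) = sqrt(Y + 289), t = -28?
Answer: sqrt(29)/87 ≈ 0.061898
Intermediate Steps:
z(Y) = sqrt(289 + Y)
1/z(t) = 1/(sqrt(289 - 28)) = 1/(sqrt(261)) = 1/(3*sqrt(29)) = sqrt(29)/87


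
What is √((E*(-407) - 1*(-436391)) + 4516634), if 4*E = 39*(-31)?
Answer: 11*√167803/2 ≈ 2253.0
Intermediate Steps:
E = -1209/4 (E = (39*(-31))/4 = (¼)*(-1209) = -1209/4 ≈ -302.25)
√((E*(-407) - 1*(-436391)) + 4516634) = √((-1209/4*(-407) - 1*(-436391)) + 4516634) = √((492063/4 + 436391) + 4516634) = √(2237627/4 + 4516634) = √(20304163/4) = 11*√167803/2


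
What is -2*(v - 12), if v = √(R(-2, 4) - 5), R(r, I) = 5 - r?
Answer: 24 - 2*√2 ≈ 21.172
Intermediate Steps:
v = √2 (v = √((5 - 1*(-2)) - 5) = √((5 + 2) - 5) = √(7 - 5) = √2 ≈ 1.4142)
-2*(v - 12) = -2*(√2 - 12) = -2*(-12 + √2) = 24 - 2*√2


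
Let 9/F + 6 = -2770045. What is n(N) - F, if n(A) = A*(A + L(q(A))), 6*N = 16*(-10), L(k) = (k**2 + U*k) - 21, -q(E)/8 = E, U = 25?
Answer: -101310958857437/74791377 ≈ -1.3546e+6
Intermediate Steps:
F = -9/2770051 (F = 9/(-6 - 2770045) = 9/(-2770051) = 9*(-1/2770051) = -9/2770051 ≈ -3.2490e-6)
q(E) = -8*E
L(k) = -21 + k**2 + 25*k (L(k) = (k**2 + 25*k) - 21 = -21 + k**2 + 25*k)
N = -80/3 (N = (16*(-10))/6 = (1/6)*(-160) = -80/3 ≈ -26.667)
n(A) = A*(-21 - 199*A + 64*A**2) (n(A) = A*(A + (-21 + (-8*A)**2 + 25*(-8*A))) = A*(A + (-21 + 64*A**2 - 200*A)) = A*(A + (-21 - 200*A + 64*A**2)) = A*(-21 - 199*A + 64*A**2))
n(N) - F = -80*(-21 - 199*(-80/3) + 64*(-80/3)**2)/3 - 1*(-9/2770051) = -80*(-21 + 15920/3 + 64*(6400/9))/3 + 9/2770051 = -80*(-21 + 15920/3 + 409600/9)/3 + 9/2770051 = -80/3*457171/9 + 9/2770051 = -36573680/27 + 9/2770051 = -101310958857437/74791377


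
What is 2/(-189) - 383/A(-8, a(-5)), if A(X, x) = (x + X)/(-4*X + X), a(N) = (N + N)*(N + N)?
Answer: -434368/4347 ≈ -99.924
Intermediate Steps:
a(N) = 4*N² (a(N) = (2*N)*(2*N) = 4*N²)
A(X, x) = -(X + x)/(3*X) (A(X, x) = (X + x)/((-3*X)) = (X + x)*(-1/(3*X)) = -(X + x)/(3*X))
2/(-189) - 383/A(-8, a(-5)) = 2/(-189) - 383*(-24/(-1*(-8) - 4*(-5)²)) = 2*(-1/189) - 383*(-24/(8 - 4*25)) = -2/189 - 383*(-24/(8 - 1*100)) = -2/189 - 383*(-24/(8 - 100)) = -2/189 - 383/((⅓)*(-⅛)*(-92)) = -2/189 - 383/23/6 = -2/189 - 383*6/23 = -2/189 - 2298/23 = -434368/4347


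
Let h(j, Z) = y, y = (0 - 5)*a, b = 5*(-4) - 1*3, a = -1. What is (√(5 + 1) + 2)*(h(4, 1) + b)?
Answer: -36 - 18*√6 ≈ -80.091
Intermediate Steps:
b = -23 (b = -20 - 3 = -23)
y = 5 (y = (0 - 5)*(-1) = -5*(-1) = 5)
h(j, Z) = 5
(√(5 + 1) + 2)*(h(4, 1) + b) = (√(5 + 1) + 2)*(5 - 23) = (√6 + 2)*(-18) = (2 + √6)*(-18) = -36 - 18*√6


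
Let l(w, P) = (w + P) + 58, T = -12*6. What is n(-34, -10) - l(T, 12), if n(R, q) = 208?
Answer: 210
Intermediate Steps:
T = -72
l(w, P) = 58 + P + w (l(w, P) = (P + w) + 58 = 58 + P + w)
n(-34, -10) - l(T, 12) = 208 - (58 + 12 - 72) = 208 - 1*(-2) = 208 + 2 = 210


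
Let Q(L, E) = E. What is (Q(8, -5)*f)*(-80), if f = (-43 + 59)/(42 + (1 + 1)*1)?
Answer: 1600/11 ≈ 145.45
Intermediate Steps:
f = 4/11 (f = 16/(42 + 2*1) = 16/(42 + 2) = 16/44 = 16*(1/44) = 4/11 ≈ 0.36364)
(Q(8, -5)*f)*(-80) = -5*4/11*(-80) = -20/11*(-80) = 1600/11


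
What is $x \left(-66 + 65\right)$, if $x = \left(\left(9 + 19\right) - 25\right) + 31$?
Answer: $-34$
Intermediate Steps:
$x = 34$ ($x = \left(28 - 25\right) + 31 = 3 + 31 = 34$)
$x \left(-66 + 65\right) = 34 \left(-66 + 65\right) = 34 \left(-1\right) = -34$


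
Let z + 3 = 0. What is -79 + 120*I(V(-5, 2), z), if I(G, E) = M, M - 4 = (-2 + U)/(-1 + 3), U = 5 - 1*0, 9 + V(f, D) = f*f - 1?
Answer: 581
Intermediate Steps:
V(f, D) = -10 + f**2 (V(f, D) = -9 + (f*f - 1) = -9 + (f**2 - 1) = -9 + (-1 + f**2) = -10 + f**2)
U = 5 (U = 5 + 0 = 5)
z = -3 (z = -3 + 0 = -3)
M = 11/2 (M = 4 + (-2 + 5)/(-1 + 3) = 4 + 3/2 = 11/2 ≈ 5.5000)
I(G, E) = 11/2
-79 + 120*I(V(-5, 2), z) = -79 + 120*(11/2) = -79 + 660 = 581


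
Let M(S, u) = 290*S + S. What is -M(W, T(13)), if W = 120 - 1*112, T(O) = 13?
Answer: -2328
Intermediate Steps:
W = 8 (W = 120 - 112 = 8)
M(S, u) = 291*S
-M(W, T(13)) = -291*8 = -1*2328 = -2328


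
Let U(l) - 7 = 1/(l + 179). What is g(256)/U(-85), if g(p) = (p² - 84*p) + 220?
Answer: 4159688/659 ≈ 6312.1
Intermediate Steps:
U(l) = 7 + 1/(179 + l) (U(l) = 7 + 1/(l + 179) = 7 + 1/(179 + l))
g(p) = 220 + p² - 84*p
g(256)/U(-85) = (220 + 256² - 84*256)/(((1254 + 7*(-85))/(179 - 85))) = (220 + 65536 - 21504)/(((1254 - 595)/94)) = 44252/(((1/94)*659)) = 44252/(659/94) = 44252*(94/659) = 4159688/659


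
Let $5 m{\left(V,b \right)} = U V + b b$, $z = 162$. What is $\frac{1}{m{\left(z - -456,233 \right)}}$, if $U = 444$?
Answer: $\frac{5}{328681} \approx 1.5212 \cdot 10^{-5}$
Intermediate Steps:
$m{\left(V,b \right)} = \frac{b^{2}}{5} + \frac{444 V}{5}$ ($m{\left(V,b \right)} = \frac{444 V + b b}{5} = \frac{444 V + b^{2}}{5} = \frac{b^{2} + 444 V}{5} = \frac{b^{2}}{5} + \frac{444 V}{5}$)
$\frac{1}{m{\left(z - -456,233 \right)}} = \frac{1}{\frac{233^{2}}{5} + \frac{444 \left(162 - -456\right)}{5}} = \frac{1}{\frac{1}{5} \cdot 54289 + \frac{444 \left(162 + 456\right)}{5}} = \frac{1}{\frac{54289}{5} + \frac{444}{5} \cdot 618} = \frac{1}{\frac{54289}{5} + \frac{274392}{5}} = \frac{1}{\frac{328681}{5}} = \frac{5}{328681}$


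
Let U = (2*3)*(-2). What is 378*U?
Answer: -4536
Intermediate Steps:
U = -12 (U = 6*(-2) = -12)
378*U = 378*(-12) = -4536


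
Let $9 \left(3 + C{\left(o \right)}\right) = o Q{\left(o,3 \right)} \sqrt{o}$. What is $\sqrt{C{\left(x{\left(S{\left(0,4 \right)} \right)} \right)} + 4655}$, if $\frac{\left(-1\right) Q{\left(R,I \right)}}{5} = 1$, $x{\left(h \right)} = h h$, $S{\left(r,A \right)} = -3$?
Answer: $\sqrt{4637} \approx 68.095$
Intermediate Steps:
$x{\left(h \right)} = h^{2}$
$Q{\left(R,I \right)} = -5$ ($Q{\left(R,I \right)} = \left(-5\right) 1 = -5$)
$C{\left(o \right)} = -3 - \frac{5 o^{\frac{3}{2}}}{9}$ ($C{\left(o \right)} = -3 + \frac{o \left(-5\right) \sqrt{o}}{9} = -3 + \frac{- 5 o \sqrt{o}}{9} = -3 + \frac{\left(-5\right) o^{\frac{3}{2}}}{9} = -3 - \frac{5 o^{\frac{3}{2}}}{9}$)
$\sqrt{C{\left(x{\left(S{\left(0,4 \right)} \right)} \right)} + 4655} = \sqrt{\left(-3 - \frac{5 \left(\left(-3\right)^{2}\right)^{\frac{3}{2}}}{9}\right) + 4655} = \sqrt{\left(-3 - \frac{5 \cdot 9^{\frac{3}{2}}}{9}\right) + 4655} = \sqrt{\left(-3 - 15\right) + 4655} = \sqrt{-18 + 4655} = \sqrt{4637}$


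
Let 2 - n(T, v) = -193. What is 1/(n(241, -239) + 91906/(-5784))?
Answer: 2892/517987 ≈ 0.0055832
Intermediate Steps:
n(T, v) = 195 (n(T, v) = 2 - 1*(-193) = 2 + 193 = 195)
1/(n(241, -239) + 91906/(-5784)) = 1/(195 + 91906/(-5784)) = 1/(195 + 91906*(-1/5784)) = 1/(195 - 45953/2892) = 1/(517987/2892) = 2892/517987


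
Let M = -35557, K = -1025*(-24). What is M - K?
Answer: -60157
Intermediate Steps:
K = 24600
M - K = -35557 - 1*24600 = -35557 - 24600 = -60157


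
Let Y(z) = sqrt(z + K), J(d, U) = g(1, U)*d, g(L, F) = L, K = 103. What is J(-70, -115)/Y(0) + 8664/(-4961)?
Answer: -8664/4961 - 70*sqrt(103)/103 ≈ -8.6437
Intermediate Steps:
J(d, U) = d (J(d, U) = 1*d = d)
Y(z) = sqrt(103 + z) (Y(z) = sqrt(z + 103) = sqrt(103 + z))
J(-70, -115)/Y(0) + 8664/(-4961) = -70/sqrt(103 + 0) + 8664/(-4961) = -70*sqrt(103)/103 + 8664*(-1/4961) = -70*sqrt(103)/103 - 8664/4961 = -8664/4961 - 70*sqrt(103)/103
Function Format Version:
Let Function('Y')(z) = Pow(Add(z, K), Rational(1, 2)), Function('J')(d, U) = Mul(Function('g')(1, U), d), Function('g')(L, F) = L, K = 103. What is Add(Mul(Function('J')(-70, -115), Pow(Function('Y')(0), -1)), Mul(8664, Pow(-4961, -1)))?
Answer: Add(Rational(-8664, 4961), Mul(Rational(-70, 103), Pow(103, Rational(1, 2)))) ≈ -8.6437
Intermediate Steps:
Function('J')(d, U) = d (Function('J')(d, U) = Mul(1, d) = d)
Function('Y')(z) = Pow(Add(103, z), Rational(1, 2)) (Function('Y')(z) = Pow(Add(z, 103), Rational(1, 2)) = Pow(Add(103, z), Rational(1, 2)))
Add(Mul(Function('J')(-70, -115), Pow(Function('Y')(0), -1)), Mul(8664, Pow(-4961, -1))) = Add(Mul(-70, Pow(Pow(Add(103, 0), Rational(1, 2)), -1)), Mul(8664, Pow(-4961, -1))) = Add(Mul(-70, Pow(Pow(103, Rational(1, 2)), -1)), Mul(8664, Rational(-1, 4961))) = Add(Mul(-70, Mul(Rational(1, 103), Pow(103, Rational(1, 2)))), Rational(-8664, 4961)) = Add(Mul(Rational(-70, 103), Pow(103, Rational(1, 2))), Rational(-8664, 4961)) = Add(Rational(-8664, 4961), Mul(Rational(-70, 103), Pow(103, Rational(1, 2))))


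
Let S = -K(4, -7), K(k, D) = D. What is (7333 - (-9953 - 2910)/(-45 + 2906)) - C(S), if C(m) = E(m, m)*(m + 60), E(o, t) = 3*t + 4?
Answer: 16200401/2861 ≈ 5662.5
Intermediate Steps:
E(o, t) = 4 + 3*t
S = 7 (S = -1*(-7) = 7)
C(m) = (4 + 3*m)*(60 + m) (C(m) = (4 + 3*m)*(m + 60) = (4 + 3*m)*(60 + m))
(7333 - (-9953 - 2910)/(-45 + 2906)) - C(S) = (7333 - (-9953 - 2910)/(-45 + 2906)) - (4 + 3*7)*(60 + 7) = (7333 - (-12863)/2861) - (4 + 21)*67 = (7333 - (-12863)/2861) - 25*67 = (7333 - 1*(-12863/2861)) - 1*1675 = (7333 + 12863/2861) - 1675 = 20992576/2861 - 1675 = 16200401/2861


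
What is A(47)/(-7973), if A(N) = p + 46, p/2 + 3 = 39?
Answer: -118/7973 ≈ -0.014800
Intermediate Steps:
p = 72 (p = -6 + 2*39 = -6 + 78 = 72)
A(N) = 118 (A(N) = 72 + 46 = 118)
A(47)/(-7973) = 118/(-7973) = 118*(-1/7973) = -118/7973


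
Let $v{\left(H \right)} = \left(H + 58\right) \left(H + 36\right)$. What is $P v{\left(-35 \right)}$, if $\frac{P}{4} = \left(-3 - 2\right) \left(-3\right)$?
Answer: $1380$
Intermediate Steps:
$v{\left(H \right)} = \left(36 + H\right) \left(58 + H\right)$ ($v{\left(H \right)} = \left(58 + H\right) \left(36 + H\right) = \left(36 + H\right) \left(58 + H\right)$)
$P = 60$ ($P = 4 \left(-3 - 2\right) \left(-3\right) = 4 \left(\left(-5\right) \left(-3\right)\right) = 4 \cdot 15 = 60$)
$P v{\left(-35 \right)} = 60 \left(2088 + \left(-35\right)^{2} + 94 \left(-35\right)\right) = 60 \left(2088 + 1225 - 3290\right) = 60 \cdot 23 = 1380$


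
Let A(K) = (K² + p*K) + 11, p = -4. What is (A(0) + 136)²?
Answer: 21609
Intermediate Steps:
A(K) = 11 + K² - 4*K (A(K) = (K² - 4*K) + 11 = 11 + K² - 4*K)
(A(0) + 136)² = ((11 + 0² - 4*0) + 136)² = ((11 + 0 + 0) + 136)² = (11 + 136)² = 147² = 21609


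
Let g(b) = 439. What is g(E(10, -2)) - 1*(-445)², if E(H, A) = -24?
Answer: -197586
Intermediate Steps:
g(E(10, -2)) - 1*(-445)² = 439 - 1*(-445)² = 439 - 1*198025 = 439 - 198025 = -197586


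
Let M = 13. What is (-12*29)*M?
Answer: -4524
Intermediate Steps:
(-12*29)*M = -12*29*13 = -348*13 = -4524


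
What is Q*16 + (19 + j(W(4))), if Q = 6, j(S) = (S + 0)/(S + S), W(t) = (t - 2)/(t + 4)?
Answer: 231/2 ≈ 115.50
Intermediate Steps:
W(t) = (-2 + t)/(4 + t)
j(S) = 1/2 (j(S) = S/((2*S)) = S*(1/(2*S)) = 1/2)
Q*16 + (19 + j(W(4))) = 6*16 + (19 + 1/2) = 96 + 39/2 = 231/2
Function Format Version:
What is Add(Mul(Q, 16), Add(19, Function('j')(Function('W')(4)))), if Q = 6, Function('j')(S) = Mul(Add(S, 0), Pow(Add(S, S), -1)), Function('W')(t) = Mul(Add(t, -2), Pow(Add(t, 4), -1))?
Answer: Rational(231, 2) ≈ 115.50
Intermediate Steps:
Function('W')(t) = Mul(Pow(Add(4, t), -1), Add(-2, t)) (Function('W')(t) = Mul(Add(-2, t), Pow(Add(4, t), -1)) = Mul(Pow(Add(4, t), -1), Add(-2, t)))
Function('j')(S) = Rational(1, 2) (Function('j')(S) = Mul(S, Pow(Mul(2, S), -1)) = Mul(S, Mul(Rational(1, 2), Pow(S, -1))) = Rational(1, 2))
Add(Mul(Q, 16), Add(19, Function('j')(Function('W')(4)))) = Add(Mul(6, 16), Add(19, Rational(1, 2))) = Add(96, Rational(39, 2)) = Rational(231, 2)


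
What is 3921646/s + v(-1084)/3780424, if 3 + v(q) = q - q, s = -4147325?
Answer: -14825497099879/15678646965800 ≈ -0.94559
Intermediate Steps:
v(q) = -3 (v(q) = -3 + (q - q) = -3 + 0 = -3)
3921646/s + v(-1084)/3780424 = 3921646/(-4147325) - 3/3780424 = 3921646*(-1/4147325) - 3*1/3780424 = -3921646/4147325 - 3/3780424 = -14825497099879/15678646965800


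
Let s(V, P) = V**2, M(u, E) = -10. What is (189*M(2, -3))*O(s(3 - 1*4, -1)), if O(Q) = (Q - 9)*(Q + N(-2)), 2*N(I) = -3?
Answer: -7560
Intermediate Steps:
N(I) = -3/2 (N(I) = (1/2)*(-3) = -3/2)
O(Q) = (-9 + Q)*(-3/2 + Q) (O(Q) = (Q - 9)*(Q - 3/2) = (-9 + Q)*(-3/2 + Q))
(189*M(2, -3))*O(s(3 - 1*4, -1)) = (189*(-10))*(27/2 + ((3 - 1*4)**2)**2 - 21*(3 - 1*4)**2/2) = -1890*(27/2 + ((3 - 4)**2)**2 - 21*(3 - 4)**2/2) = -1890*(27/2 + ((-1)**2)**2 - 21/2*(-1)**2) = -1890*(27/2 + 1**2 - 21/2*1) = -1890*(27/2 + 1 - 21/2) = -1890*4 = -7560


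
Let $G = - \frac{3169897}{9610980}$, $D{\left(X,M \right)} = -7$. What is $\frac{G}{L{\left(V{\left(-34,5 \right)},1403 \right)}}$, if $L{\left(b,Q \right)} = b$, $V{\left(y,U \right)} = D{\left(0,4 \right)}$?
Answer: $\frac{3169897}{67276860} \approx 0.047117$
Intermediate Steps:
$V{\left(y,U \right)} = -7$
$G = - \frac{3169897}{9610980}$ ($G = \left(-3169897\right) \frac{1}{9610980} = - \frac{3169897}{9610980} \approx -0.32982$)
$\frac{G}{L{\left(V{\left(-34,5 \right)},1403 \right)}} = - \frac{3169897}{9610980 \left(-7\right)} = \left(- \frac{3169897}{9610980}\right) \left(- \frac{1}{7}\right) = \frac{3169897}{67276860}$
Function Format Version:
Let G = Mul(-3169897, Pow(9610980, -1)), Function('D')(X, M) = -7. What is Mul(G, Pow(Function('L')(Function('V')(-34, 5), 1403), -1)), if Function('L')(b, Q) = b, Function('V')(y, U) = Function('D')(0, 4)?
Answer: Rational(3169897, 67276860) ≈ 0.047117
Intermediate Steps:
Function('V')(y, U) = -7
G = Rational(-3169897, 9610980) (G = Mul(-3169897, Rational(1, 9610980)) = Rational(-3169897, 9610980) ≈ -0.32982)
Mul(G, Pow(Function('L')(Function('V')(-34, 5), 1403), -1)) = Mul(Rational(-3169897, 9610980), Pow(-7, -1)) = Mul(Rational(-3169897, 9610980), Rational(-1, 7)) = Rational(3169897, 67276860)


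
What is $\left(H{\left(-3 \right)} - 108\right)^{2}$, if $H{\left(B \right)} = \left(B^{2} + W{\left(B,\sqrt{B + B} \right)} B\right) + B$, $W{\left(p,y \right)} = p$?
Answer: $8649$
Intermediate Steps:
$H{\left(B \right)} = B + 2 B^{2}$ ($H{\left(B \right)} = \left(B^{2} + B B\right) + B = \left(B^{2} + B^{2}\right) + B = 2 B^{2} + B = B + 2 B^{2}$)
$\left(H{\left(-3 \right)} - 108\right)^{2} = \left(- 3 \left(1 + 2 \left(-3\right)\right) - 108\right)^{2} = \left(- 3 \left(1 - 6\right) - 108\right)^{2} = \left(\left(-3\right) \left(-5\right) - 108\right)^{2} = \left(15 - 108\right)^{2} = \left(-93\right)^{2} = 8649$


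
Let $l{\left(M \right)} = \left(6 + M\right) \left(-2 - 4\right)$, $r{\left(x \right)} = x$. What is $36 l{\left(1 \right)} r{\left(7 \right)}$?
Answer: $-10584$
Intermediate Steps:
$l{\left(M \right)} = -36 - 6 M$ ($l{\left(M \right)} = \left(6 + M\right) \left(-6\right) = -36 - 6 M$)
$36 l{\left(1 \right)} r{\left(7 \right)} = 36 \left(-36 - 6\right) 7 = 36 \left(-42\right) 7 = \left(-1512\right) 7 = -10584$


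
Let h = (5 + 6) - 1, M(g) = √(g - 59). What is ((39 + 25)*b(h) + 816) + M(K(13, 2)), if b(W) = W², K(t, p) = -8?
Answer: 7216 + I*√67 ≈ 7216.0 + 8.1853*I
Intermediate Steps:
M(g) = √(-59 + g)
h = 10 (h = 11 - 1 = 10)
((39 + 25)*b(h) + 816) + M(K(13, 2)) = ((39 + 25)*10² + 816) + √(-59 - 8) = (64*100 + 816) + √(-67) = (6400 + 816) + I*√67 = 7216 + I*√67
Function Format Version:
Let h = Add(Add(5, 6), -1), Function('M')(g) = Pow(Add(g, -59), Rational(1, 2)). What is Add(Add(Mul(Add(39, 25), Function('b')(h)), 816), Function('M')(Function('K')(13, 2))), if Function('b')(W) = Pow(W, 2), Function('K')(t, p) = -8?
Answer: Add(7216, Mul(I, Pow(67, Rational(1, 2)))) ≈ Add(7216.0, Mul(8.1853, I))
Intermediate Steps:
Function('M')(g) = Pow(Add(-59, g), Rational(1, 2))
h = 10 (h = Add(11, -1) = 10)
Add(Add(Mul(Add(39, 25), Function('b')(h)), 816), Function('M')(Function('K')(13, 2))) = Add(Add(Mul(Add(39, 25), Pow(10, 2)), 816), Pow(Add(-59, -8), Rational(1, 2))) = Add(Add(Mul(64, 100), 816), Pow(-67, Rational(1, 2))) = Add(Add(6400, 816), Mul(I, Pow(67, Rational(1, 2)))) = Add(7216, Mul(I, Pow(67, Rational(1, 2))))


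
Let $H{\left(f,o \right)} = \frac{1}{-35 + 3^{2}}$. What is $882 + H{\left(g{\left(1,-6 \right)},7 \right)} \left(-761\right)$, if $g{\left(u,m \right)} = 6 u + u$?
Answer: $\frac{23693}{26} \approx 911.27$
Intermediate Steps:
$g{\left(u,m \right)} = 7 u$
$H{\left(f,o \right)} = - \frac{1}{26}$ ($H{\left(f,o \right)} = \frac{1}{-35 + 9} = \frac{1}{-26} = - \frac{1}{26}$)
$882 + H{\left(g{\left(1,-6 \right)},7 \right)} \left(-761\right) = 882 - - \frac{761}{26} = 882 + \frac{761}{26} = \frac{23693}{26}$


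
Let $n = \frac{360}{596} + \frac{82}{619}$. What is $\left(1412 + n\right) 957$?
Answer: $\frac{124695281700}{92231} \approx 1.352 \cdot 10^{6}$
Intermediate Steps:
$n = \frac{67928}{92231}$ ($n = 360 \cdot \frac{1}{596} + 82 \cdot \frac{1}{619} = \frac{90}{149} + \frac{82}{619} = \frac{67928}{92231} \approx 0.7365$)
$\left(1412 + n\right) 957 = \left(1412 + \frac{67928}{92231}\right) 957 = \frac{130298100}{92231} \cdot 957 = \frac{124695281700}{92231}$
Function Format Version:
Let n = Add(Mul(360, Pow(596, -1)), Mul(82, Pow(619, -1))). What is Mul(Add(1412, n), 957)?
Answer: Rational(124695281700, 92231) ≈ 1.3520e+6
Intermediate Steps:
n = Rational(67928, 92231) (n = Add(Mul(360, Rational(1, 596)), Mul(82, Rational(1, 619))) = Add(Rational(90, 149), Rational(82, 619)) = Rational(67928, 92231) ≈ 0.73650)
Mul(Add(1412, n), 957) = Mul(Add(1412, Rational(67928, 92231)), 957) = Mul(Rational(130298100, 92231), 957) = Rational(124695281700, 92231)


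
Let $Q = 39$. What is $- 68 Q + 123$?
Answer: $-2529$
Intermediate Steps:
$- 68 Q + 123 = \left(-68\right) 39 + 123 = -2652 + 123 = -2529$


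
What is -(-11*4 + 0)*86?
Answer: 3784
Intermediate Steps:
-(-11*4 + 0)*86 = -(-44 + 0)*86 = -(-44)*86 = -1*(-3784) = 3784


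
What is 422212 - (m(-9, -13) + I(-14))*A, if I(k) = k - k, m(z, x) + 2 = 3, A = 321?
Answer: 421891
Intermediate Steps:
m(z, x) = 1 (m(z, x) = -2 + 3 = 1)
I(k) = 0
422212 - (m(-9, -13) + I(-14))*A = 422212 - (1 + 0)*321 = 422212 - 321 = 421891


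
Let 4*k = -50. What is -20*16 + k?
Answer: -665/2 ≈ -332.50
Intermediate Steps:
k = -25/2 (k = (1/4)*(-50) = -25/2 ≈ -12.500)
-20*16 + k = -20*16 - 25/2 = -320 - 25/2 = -665/2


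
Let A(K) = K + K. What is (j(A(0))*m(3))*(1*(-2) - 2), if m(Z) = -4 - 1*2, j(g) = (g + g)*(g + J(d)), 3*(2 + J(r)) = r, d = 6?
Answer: 0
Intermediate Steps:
J(r) = -2 + r/3
A(K) = 2*K
j(g) = 2*g**2 (j(g) = (g + g)*(g + (-2 + (1/3)*6)) = (2*g)*(g + (-2 + 2)) = (2*g)*(g + 0) = (2*g)*g = 2*g**2)
m(Z) = -6 (m(Z) = -4 - 2 = -6)
(j(A(0))*m(3))*(1*(-2) - 2) = ((2*(2*0)**2)*(-6))*(1*(-2) - 2) = ((2*0**2)*(-6))*(-2 - 2) = ((2*0)*(-6))*(-4) = (0*(-6))*(-4) = 0*(-4) = 0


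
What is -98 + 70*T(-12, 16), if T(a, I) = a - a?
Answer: -98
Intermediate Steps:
T(a, I) = 0
-98 + 70*T(-12, 16) = -98 + 70*0 = -98 + 0 = -98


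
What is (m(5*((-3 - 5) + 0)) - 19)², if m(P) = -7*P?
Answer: 68121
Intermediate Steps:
(m(5*((-3 - 5) + 0)) - 19)² = (-35*((-3 - 5) + 0) - 19)² = (-35*(-8 + 0) - 19)² = (-35*(-8) - 19)² = (-7*(-40) - 19)² = (280 - 19)² = 261² = 68121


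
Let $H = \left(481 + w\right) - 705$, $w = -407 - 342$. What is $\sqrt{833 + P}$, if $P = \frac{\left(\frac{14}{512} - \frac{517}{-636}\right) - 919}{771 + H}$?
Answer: $\frac{\sqrt{221179708948602}}{513888} \approx 28.94$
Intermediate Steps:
$w = -749$
$H = -973$ ($H = \left(481 - 749\right) - 705 = -268 - 705 = -973$)
$P = \frac{37372775}{8222208}$ ($P = \frac{\left(\frac{14}{512} - \frac{517}{-636}\right) - 919}{771 - 973} = \frac{\left(14 \cdot \frac{1}{512} - - \frac{517}{636}\right) - 919}{-202} = \left(\left(\frac{7}{256} + \frac{517}{636}\right) - 919\right) \left(- \frac{1}{202}\right) = \left(\frac{34201}{40704} - 919\right) \left(- \frac{1}{202}\right) = \left(- \frac{37372775}{40704}\right) \left(- \frac{1}{202}\right) = \frac{37372775}{8222208} \approx 4.5453$)
$\sqrt{833 + P} = \sqrt{833 + \frac{37372775}{8222208}} = \sqrt{\frac{6886472039}{8222208}} = \frac{\sqrt{221179708948602}}{513888}$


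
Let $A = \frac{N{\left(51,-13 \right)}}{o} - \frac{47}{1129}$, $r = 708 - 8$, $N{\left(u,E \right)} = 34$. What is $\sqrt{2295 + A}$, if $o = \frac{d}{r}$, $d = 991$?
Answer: $\frac{2 \sqrt{725723485053098}}{1118839} \approx 48.156$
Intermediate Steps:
$r = 700$
$o = \frac{991}{700} \approx 1.4157$
$A = \frac{26823623}{1118839}$ ($A = \frac{34}{\frac{991}{700}} - \frac{47}{1129} = 34 \cdot \frac{700}{991} - \frac{47}{1129} = \frac{23800}{991} - \frac{47}{1129} = \frac{26823623}{1118839} \approx 23.975$)
$\sqrt{2295 + A} = \sqrt{2295 + \frac{26823623}{1118839}} = \sqrt{\frac{2594559128}{1118839}} = \frac{2 \sqrt{725723485053098}}{1118839}$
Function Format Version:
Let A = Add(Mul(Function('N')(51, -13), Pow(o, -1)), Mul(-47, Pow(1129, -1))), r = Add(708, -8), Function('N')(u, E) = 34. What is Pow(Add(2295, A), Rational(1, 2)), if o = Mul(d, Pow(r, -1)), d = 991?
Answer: Mul(Rational(2, 1118839), Pow(725723485053098, Rational(1, 2))) ≈ 48.156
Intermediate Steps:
r = 700
o = Rational(991, 700) (o = Mul(991, Pow(700, -1)) = Mul(991, Rational(1, 700)) = Rational(991, 700) ≈ 1.4157)
A = Rational(26823623, 1118839) (A = Add(Mul(34, Pow(Rational(991, 700), -1)), Mul(-47, Pow(1129, -1))) = Add(Mul(34, Rational(700, 991)), Mul(-47, Rational(1, 1129))) = Add(Rational(23800, 991), Rational(-47, 1129)) = Rational(26823623, 1118839) ≈ 23.975)
Pow(Add(2295, A), Rational(1, 2)) = Pow(Add(2295, Rational(26823623, 1118839)), Rational(1, 2)) = Pow(Rational(2594559128, 1118839), Rational(1, 2)) = Mul(Rational(2, 1118839), Pow(725723485053098, Rational(1, 2)))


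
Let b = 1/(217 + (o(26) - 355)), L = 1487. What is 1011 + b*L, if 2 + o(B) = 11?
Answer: 128932/129 ≈ 999.47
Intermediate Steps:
o(B) = 9 (o(B) = -2 + 11 = 9)
b = -1/129 (b = 1/(217 + (9 - 355)) = 1/(217 - 346) = 1/(-129) = -1/129 ≈ -0.0077519)
1011 + b*L = 1011 - 1/129*1487 = 1011 - 1487/129 = 128932/129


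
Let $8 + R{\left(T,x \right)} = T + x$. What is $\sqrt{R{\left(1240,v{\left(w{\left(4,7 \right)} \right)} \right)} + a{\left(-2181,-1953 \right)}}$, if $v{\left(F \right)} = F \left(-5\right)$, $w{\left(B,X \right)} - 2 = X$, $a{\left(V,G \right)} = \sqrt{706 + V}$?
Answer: $\sqrt{1187 + 5 i \sqrt{59}} \approx 34.457 + 0.5573 i$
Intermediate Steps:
$w{\left(B,X \right)} = 2 + X$
$v{\left(F \right)} = - 5 F$
$R{\left(T,x \right)} = -8 + T + x$ ($R{\left(T,x \right)} = -8 + \left(T + x\right) = -8 + T + x$)
$\sqrt{R{\left(1240,v{\left(w{\left(4,7 \right)} \right)} \right)} + a{\left(-2181,-1953 \right)}} = \sqrt{\left(-8 + 1240 - 5 \left(2 + 7\right)\right) + \sqrt{706 - 2181}} = \sqrt{\left(-8 + 1240 - 45\right) + \sqrt{-1475}} = \sqrt{\left(-8 + 1240 - 45\right) + 5 i \sqrt{59}} = \sqrt{1187 + 5 i \sqrt{59}}$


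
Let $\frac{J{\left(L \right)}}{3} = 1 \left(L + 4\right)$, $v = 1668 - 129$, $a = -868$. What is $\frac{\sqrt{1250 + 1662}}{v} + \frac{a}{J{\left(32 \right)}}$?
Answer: $- \frac{217}{27} + \frac{4 \sqrt{182}}{1539} \approx -8.002$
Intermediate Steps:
$v = 1539$ ($v = 1668 - 129 = 1539$)
$J{\left(L \right)} = 12 + 3 L$ ($J{\left(L \right)} = 3 \cdot 1 \left(L + 4\right) = 3 \cdot 1 \left(4 + L\right) = 3 \left(4 + L\right) = 12 + 3 L$)
$\frac{\sqrt{1250 + 1662}}{v} + \frac{a}{J{\left(32 \right)}} = \frac{\sqrt{1250 + 1662}}{1539} - \frac{868}{12 + 3 \cdot 32} = \sqrt{2912} \cdot \frac{1}{1539} - \frac{868}{12 + 96} = 4 \sqrt{182} \cdot \frac{1}{1539} - \frac{868}{108} = \frac{4 \sqrt{182}}{1539} - \frac{217}{27} = - \frac{217}{27} + \frac{4 \sqrt{182}}{1539}$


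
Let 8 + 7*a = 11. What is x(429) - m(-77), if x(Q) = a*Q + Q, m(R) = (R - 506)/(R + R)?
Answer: 8527/14 ≈ 609.07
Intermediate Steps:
a = 3/7 (a = -8/7 + (1/7)*11 = -8/7 + 11/7 = 3/7 ≈ 0.42857)
m(R) = (-506 + R)/(2*R) (m(R) = (-506 + R)/((2*R)) = (-506 + R)*(1/(2*R)) = (-506 + R)/(2*R))
x(Q) = 10*Q/7 (x(Q) = 3*Q/7 + Q = 10*Q/7)
x(429) - m(-77) = (10/7)*429 - (-506 - 77)/(2*(-77)) = 4290/7 - (-1)*(-583)/(2*77) = 4290/7 - 1*53/14 = 4290/7 - 53/14 = 8527/14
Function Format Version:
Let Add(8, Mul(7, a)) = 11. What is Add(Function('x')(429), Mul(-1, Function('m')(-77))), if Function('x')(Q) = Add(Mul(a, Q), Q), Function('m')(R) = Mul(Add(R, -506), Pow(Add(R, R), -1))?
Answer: Rational(8527, 14) ≈ 609.07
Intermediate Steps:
a = Rational(3, 7) (a = Add(Rational(-8, 7), Mul(Rational(1, 7), 11)) = Add(Rational(-8, 7), Rational(11, 7)) = Rational(3, 7) ≈ 0.42857)
Function('m')(R) = Mul(Rational(1, 2), Pow(R, -1), Add(-506, R)) (Function('m')(R) = Mul(Add(-506, R), Pow(Mul(2, R), -1)) = Mul(Add(-506, R), Mul(Rational(1, 2), Pow(R, -1))) = Mul(Rational(1, 2), Pow(R, -1), Add(-506, R)))
Function('x')(Q) = Mul(Rational(10, 7), Q) (Function('x')(Q) = Add(Mul(Rational(3, 7), Q), Q) = Mul(Rational(10, 7), Q))
Add(Function('x')(429), Mul(-1, Function('m')(-77))) = Add(Mul(Rational(10, 7), 429), Mul(-1, Mul(Rational(1, 2), Pow(-77, -1), Add(-506, -77)))) = Add(Rational(4290, 7), Mul(-1, Mul(Rational(1, 2), Rational(-1, 77), -583))) = Add(Rational(4290, 7), Mul(-1, Rational(53, 14))) = Add(Rational(4290, 7), Rational(-53, 14)) = Rational(8527, 14)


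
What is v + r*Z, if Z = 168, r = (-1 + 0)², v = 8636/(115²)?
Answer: 2230436/13225 ≈ 168.65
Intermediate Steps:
v = 8636/13225 ≈ 0.65301
r = 1 (r = (-1)² = 1)
v + r*Z = 8636/13225 + 1*168 = 8636/13225 + 168 = 2230436/13225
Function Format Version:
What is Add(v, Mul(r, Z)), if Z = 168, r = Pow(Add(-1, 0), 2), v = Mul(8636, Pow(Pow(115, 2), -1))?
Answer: Rational(2230436, 13225) ≈ 168.65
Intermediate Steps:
v = Rational(8636, 13225) (v = Mul(8636, Pow(13225, -1)) = Mul(8636, Rational(1, 13225)) = Rational(8636, 13225) ≈ 0.65301)
r = 1 (r = Pow(-1, 2) = 1)
Add(v, Mul(r, Z)) = Add(Rational(8636, 13225), Mul(1, 168)) = Add(Rational(8636, 13225), 168) = Rational(2230436, 13225)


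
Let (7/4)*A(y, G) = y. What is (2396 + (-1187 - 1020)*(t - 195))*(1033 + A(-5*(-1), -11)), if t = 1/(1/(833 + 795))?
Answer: -22914863985/7 ≈ -3.2736e+9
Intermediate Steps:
A(y, G) = 4*y/7
t = 1628 (t = 1/(1/1628) = 1628)
(2396 + (-1187 - 1020)*(t - 195))*(1033 + A(-5*(-1), -11)) = (2396 + (-1187 - 1020)*(1628 - 195))*(1033 + 4*(-5*(-1))/7) = (2396 - 2207*1433)*(1033 + (4/7)*5) = (2396 - 3162631)*(1033 + 20/7) = -3160235*7251/7 = -22914863985/7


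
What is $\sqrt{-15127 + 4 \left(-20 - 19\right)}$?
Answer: $i \sqrt{15283} \approx 123.62 i$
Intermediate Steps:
$\sqrt{-15127 + 4 \left(-20 - 19\right)} = \sqrt{-15127 + 4 \left(-39\right)} = \sqrt{-15127 - 156} = \sqrt{-15283} = i \sqrt{15283}$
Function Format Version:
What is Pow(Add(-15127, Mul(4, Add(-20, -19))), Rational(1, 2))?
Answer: Mul(I, Pow(15283, Rational(1, 2))) ≈ Mul(123.62, I)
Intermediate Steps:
Pow(Add(-15127, Mul(4, Add(-20, -19))), Rational(1, 2)) = Pow(Add(-15127, Mul(4, -39)), Rational(1, 2)) = Pow(Add(-15127, -156), Rational(1, 2)) = Pow(-15283, Rational(1, 2)) = Mul(I, Pow(15283, Rational(1, 2)))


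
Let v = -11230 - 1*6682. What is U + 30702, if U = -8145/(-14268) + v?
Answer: 60831955/4756 ≈ 12791.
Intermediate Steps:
v = -17912 (v = -11230 - 6682 = -17912)
U = -85186757/4756 (U = -8145/(-14268) - 17912 = -8145*(-1/14268) - 17912 = 2715/4756 - 17912 = -85186757/4756 ≈ -17911.)
U + 30702 = -85186757/4756 + 30702 = 60831955/4756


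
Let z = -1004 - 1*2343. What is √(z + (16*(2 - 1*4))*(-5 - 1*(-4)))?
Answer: I*√3315 ≈ 57.576*I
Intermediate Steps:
z = -3347 (z = -1004 - 2343 = -3347)
√(z + (16*(2 - 1*4))*(-5 - 1*(-4))) = √(-3347 + (16*(2 - 1*4))*(-5 - 1*(-4))) = √(-3347 + (16*(2 - 4))*(-5 + 4)) = √(-3347 + (16*(-2))*(-1)) = √(-3347 - 32*(-1)) = √(-3347 + 32) = √(-3315) = I*√3315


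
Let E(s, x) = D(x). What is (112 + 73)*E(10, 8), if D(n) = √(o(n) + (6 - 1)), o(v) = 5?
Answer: 185*√10 ≈ 585.02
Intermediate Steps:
D(n) = √10 (D(n) = √(5 + (6 - 1)) = √(5 + 5) = √10)
E(s, x) = √10
(112 + 73)*E(10, 8) = (112 + 73)*√10 = 185*√10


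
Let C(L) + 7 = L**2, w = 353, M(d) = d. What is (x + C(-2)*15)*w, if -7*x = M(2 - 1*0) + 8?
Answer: -114725/7 ≈ -16389.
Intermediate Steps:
C(L) = -7 + L**2
x = -10/7 (x = -((2 - 1*0) + 8)/7 = -((2 + 0) + 8)/7 = -(2 + 8)/7 = -1/7*10 = -10/7 ≈ -1.4286)
(x + C(-2)*15)*w = (-10/7 + (-7 + (-2)**2)*15)*353 = (-10/7 + (-7 + 4)*15)*353 = (-10/7 - 3*15)*353 = (-10/7 - 45)*353 = -325/7*353 = -114725/7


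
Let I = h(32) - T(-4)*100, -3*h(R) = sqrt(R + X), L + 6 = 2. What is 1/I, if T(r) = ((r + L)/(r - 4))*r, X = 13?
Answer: 80/31999 + sqrt(5)/159995 ≈ 0.0025141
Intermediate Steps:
L = -4 (L = -6 + 2 = -4)
T(r) = r (T(r) = ((r - 4)/(r - 4))*r = ((-4 + r)/(-4 + r))*r = 1*r = r)
h(R) = -sqrt(13 + R)/3 (h(R) = -sqrt(R + 13)/3 = -sqrt(13 + R)/3)
I = 400 - sqrt(5) (I = -sqrt(13 + 32)/3 - (-4)*100 = -sqrt(5) - 1*(-400) = -sqrt(5) + 400 = 400 - sqrt(5) ≈ 397.76)
1/I = 1/(400 - sqrt(5))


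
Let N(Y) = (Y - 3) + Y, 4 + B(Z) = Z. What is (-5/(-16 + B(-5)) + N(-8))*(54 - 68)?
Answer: 1316/5 ≈ 263.20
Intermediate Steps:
B(Z) = -4 + Z
N(Y) = -3 + 2*Y (N(Y) = (-3 + Y) + Y = -3 + 2*Y)
(-5/(-16 + B(-5)) + N(-8))*(54 - 68) = (-5/(-16 + (-4 - 5)) + (-3 + 2*(-8)))*(54 - 68) = (-5/(-16 - 9) + (-3 - 16))*(-14) = (-5/(-25) - 19)*(-14) = (-1/25*(-5) - 19)*(-14) = (⅕ - 19)*(-14) = -94/5*(-14) = 1316/5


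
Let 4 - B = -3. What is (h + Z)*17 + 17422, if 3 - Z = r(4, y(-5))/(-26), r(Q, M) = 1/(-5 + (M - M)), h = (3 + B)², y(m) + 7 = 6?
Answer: 2492473/130 ≈ 19173.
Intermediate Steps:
B = 7 (B = 4 - 1*(-3) = 4 + 3 = 7)
y(m) = -1 (y(m) = -7 + 6 = -1)
h = 100 (h = (3 + 7)² = 10² = 100)
r(Q, M) = -⅕ (r(Q, M) = 1/(-5 + 0) = 1/(-5) = -⅕)
Z = 389/130 (Z = 3 - (-1)/(5*(-26)) = 3 - (-1)*(-1)/(5*26) = 3 - 1*1/130 = 3 - 1/130 = 389/130 ≈ 2.9923)
(h + Z)*17 + 17422 = (100 + 389/130)*17 + 17422 = (13389/130)*17 + 17422 = 227613/130 + 17422 = 2492473/130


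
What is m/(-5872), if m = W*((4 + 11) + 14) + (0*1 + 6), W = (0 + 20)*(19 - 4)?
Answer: -4353/2936 ≈ -1.4826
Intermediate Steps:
W = 300 (W = 20*15 = 300)
m = 8706 (m = 300*((4 + 11) + 14) + (0*1 + 6) = 300*(15 + 14) + (0 + 6) = 300*29 + 6 = 8700 + 6 = 8706)
m/(-5872) = 8706/(-5872) = 8706*(-1/5872) = -4353/2936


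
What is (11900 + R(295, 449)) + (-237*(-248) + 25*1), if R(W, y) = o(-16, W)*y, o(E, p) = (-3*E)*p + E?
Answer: 6421357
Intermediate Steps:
o(E, p) = E - 3*E*p (o(E, p) = -3*E*p + E = E - 3*E*p)
R(W, y) = y*(-16 + 48*W) (R(W, y) = (-16*(1 - 3*W))*y = (-16 + 48*W)*y = y*(-16 + 48*W))
(11900 + R(295, 449)) + (-237*(-248) + 25*1) = (11900 + 16*449*(-1 + 3*295)) + (-237*(-248) + 25*1) = (11900 + 16*449*(-1 + 885)) + (58776 + 25) = (11900 + 16*449*884) + 58801 = (11900 + 6350656) + 58801 = 6362556 + 58801 = 6421357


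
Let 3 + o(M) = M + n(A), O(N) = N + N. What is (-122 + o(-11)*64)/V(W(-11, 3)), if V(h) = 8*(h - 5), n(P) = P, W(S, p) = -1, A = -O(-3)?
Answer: 317/24 ≈ 13.208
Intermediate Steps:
O(N) = 2*N
A = 6 (A = -2*(-3) = -1*(-6) = 6)
V(h) = -40 + 8*h (V(h) = 8*(-5 + h) = -40 + 8*h)
o(M) = 3 + M (o(M) = -3 + (M + 6) = -3 + (6 + M) = 3 + M)
(-122 + o(-11)*64)/V(W(-11, 3)) = (-122 + (3 - 11)*64)/(-40 + 8*(-1)) = (-122 - 8*64)/(-40 - 8) = (-122 - 512)/(-48) = -634*(-1/48) = 317/24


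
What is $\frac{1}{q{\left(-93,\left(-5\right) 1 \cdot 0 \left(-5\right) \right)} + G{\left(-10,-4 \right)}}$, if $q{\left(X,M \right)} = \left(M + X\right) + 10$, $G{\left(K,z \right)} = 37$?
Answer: $- \frac{1}{46} \approx -0.021739$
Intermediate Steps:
$q{\left(X,M \right)} = 10 + M + X$
$\frac{1}{q{\left(-93,\left(-5\right) 1 \cdot 0 \left(-5\right) \right)} + G{\left(-10,-4 \right)}} = \frac{1}{\left(10 + \left(-5\right) 1 \cdot 0 \left(-5\right) - 93\right) + 37} = \frac{1}{\left(10 - 0 - 93\right) + 37} = \frac{1}{\left(10 + 0 - 93\right) + 37} = \frac{1}{-83 + 37} = \frac{1}{-46} = - \frac{1}{46}$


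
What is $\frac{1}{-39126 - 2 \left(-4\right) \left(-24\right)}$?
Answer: $- \frac{1}{39318} \approx -2.5434 \cdot 10^{-5}$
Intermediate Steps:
$\frac{1}{-39126 - 2 \left(-4\right) \left(-24\right)} = \frac{1}{-39126 - \left(-8\right) \left(-24\right)} = \frac{1}{-39126 - 192} = \frac{1}{-39318} = - \frac{1}{39318}$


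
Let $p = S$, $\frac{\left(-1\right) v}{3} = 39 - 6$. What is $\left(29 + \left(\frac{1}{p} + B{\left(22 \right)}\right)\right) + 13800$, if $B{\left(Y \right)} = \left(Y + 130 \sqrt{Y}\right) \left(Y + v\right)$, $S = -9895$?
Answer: $\frac{120075824}{9895} - 10010 \sqrt{22} \approx -34816.0$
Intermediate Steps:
$v = -99$ ($v = - 3 \left(39 - 6\right) = \left(-3\right) 33 = -99$)
$p = -9895$
$B{\left(Y \right)} = \left(-99 + Y\right) \left(Y + 130 \sqrt{Y}\right)$ ($B{\left(Y \right)} = \left(Y + 130 \sqrt{Y}\right) \left(Y - 99\right) = \left(Y + 130 \sqrt{Y}\right) \left(-99 + Y\right) = \left(-99 + Y\right) \left(Y + 130 \sqrt{Y}\right)$)
$\left(29 + \left(\frac{1}{p} + B{\left(22 \right)}\right)\right) + 13800 = \left(29 - \left(1694 + \frac{1}{9895} + 10010 \sqrt{22}\right)\right) + 13800 = \left(29 - \left(\frac{16762131}{9895} + 12870 \sqrt{22} - 2860 \sqrt{22}\right)\right) + 13800 = \left(29 + \left(- \frac{1}{9895} + \left(484 - 12870 \sqrt{22} - 2178 + 2860 \sqrt{22}\right)\right)\right) + 13800 = \left(29 - \left(\frac{16762131}{9895} + 10010 \sqrt{22}\right)\right) + 13800 = \left(- \frac{16475176}{9895} - 10010 \sqrt{22}\right) + 13800 = \frac{120075824}{9895} - 10010 \sqrt{22}$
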